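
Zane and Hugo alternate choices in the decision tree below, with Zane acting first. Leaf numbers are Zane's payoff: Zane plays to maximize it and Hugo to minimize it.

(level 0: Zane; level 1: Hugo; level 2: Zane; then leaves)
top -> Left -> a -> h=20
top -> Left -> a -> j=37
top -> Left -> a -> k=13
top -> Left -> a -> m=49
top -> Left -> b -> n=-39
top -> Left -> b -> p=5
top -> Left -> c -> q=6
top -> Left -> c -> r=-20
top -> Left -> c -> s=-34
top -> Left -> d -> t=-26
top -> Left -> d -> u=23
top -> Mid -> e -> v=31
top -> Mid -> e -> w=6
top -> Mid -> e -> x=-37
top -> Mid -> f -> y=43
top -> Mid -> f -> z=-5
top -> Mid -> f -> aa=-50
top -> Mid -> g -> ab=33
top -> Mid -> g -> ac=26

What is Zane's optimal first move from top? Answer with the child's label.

a (Zane): max(20, 37, 13, 49) = 49
b (Zane): max(-39, 5) = 5
c (Zane): max(6, -20, -34) = 6
d (Zane): max(-26, 23) = 23
Left (Hugo): min(49, 5, 6, 23) = 5
e (Zane): max(31, 6, -37) = 31
f (Zane): max(43, -5, -50) = 43
g (Zane): max(33, 26) = 33
Mid (Hugo): min(31, 43, 33) = 31
top (Zane): max(5, 31) = 31
Zane at top wants the highest of {Left=5, Mid=31}, so chooses Mid.

Mid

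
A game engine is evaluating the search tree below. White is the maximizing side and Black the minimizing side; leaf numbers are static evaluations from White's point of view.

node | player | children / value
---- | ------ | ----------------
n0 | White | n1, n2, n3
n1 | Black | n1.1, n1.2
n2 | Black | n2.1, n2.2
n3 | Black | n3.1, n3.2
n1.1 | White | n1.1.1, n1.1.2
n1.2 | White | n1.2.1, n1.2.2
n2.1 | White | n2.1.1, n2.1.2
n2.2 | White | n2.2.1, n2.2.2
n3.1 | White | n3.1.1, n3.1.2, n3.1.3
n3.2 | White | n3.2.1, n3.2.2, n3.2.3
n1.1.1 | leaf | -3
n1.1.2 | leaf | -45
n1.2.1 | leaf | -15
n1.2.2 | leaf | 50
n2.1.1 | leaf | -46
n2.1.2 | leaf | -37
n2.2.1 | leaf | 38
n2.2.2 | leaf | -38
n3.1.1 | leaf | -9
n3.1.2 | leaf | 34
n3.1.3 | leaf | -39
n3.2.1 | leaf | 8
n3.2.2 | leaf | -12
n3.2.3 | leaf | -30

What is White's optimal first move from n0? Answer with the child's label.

n1.1 (White): max(-3, -45) = -3
n1.2 (White): max(-15, 50) = 50
n1 (Black): min(-3, 50) = -3
n2.1 (White): max(-46, -37) = -37
n2.2 (White): max(38, -38) = 38
n2 (Black): min(-37, 38) = -37
n3.1 (White): max(-9, 34, -39) = 34
n3.2 (White): max(8, -12, -30) = 8
n3 (Black): min(34, 8) = 8
n0 (White): max(-3, -37, 8) = 8
White at n0 wants the highest of {n1=-3, n2=-37, n3=8}, so chooses n3.

n3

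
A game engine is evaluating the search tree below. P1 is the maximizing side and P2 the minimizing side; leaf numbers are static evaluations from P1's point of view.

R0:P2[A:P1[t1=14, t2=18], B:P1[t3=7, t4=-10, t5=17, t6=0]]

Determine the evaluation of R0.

A (P1): max(14, 18) = 18
B (P1): max(7, -10, 17, 0) = 17
R0 (P2): min(18, 17) = 17

17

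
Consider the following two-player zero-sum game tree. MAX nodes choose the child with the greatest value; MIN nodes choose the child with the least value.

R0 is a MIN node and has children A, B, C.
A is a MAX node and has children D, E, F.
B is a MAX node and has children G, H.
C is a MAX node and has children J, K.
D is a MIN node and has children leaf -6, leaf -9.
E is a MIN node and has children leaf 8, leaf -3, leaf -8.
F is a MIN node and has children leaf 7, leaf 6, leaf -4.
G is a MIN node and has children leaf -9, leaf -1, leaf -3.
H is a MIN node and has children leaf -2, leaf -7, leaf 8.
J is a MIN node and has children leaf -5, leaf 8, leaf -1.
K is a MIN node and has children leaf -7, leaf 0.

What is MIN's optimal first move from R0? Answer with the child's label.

B

D (MIN): min(-6, -9) = -9
E (MIN): min(8, -3, -8) = -8
F (MIN): min(7, 6, -4) = -4
A (MAX): max(-9, -8, -4) = -4
G (MIN): min(-9, -1, -3) = -9
H (MIN): min(-2, -7, 8) = -7
B (MAX): max(-9, -7) = -7
J (MIN): min(-5, 8, -1) = -5
K (MIN): min(-7, 0) = -7
C (MAX): max(-5, -7) = -5
R0 (MIN): min(-4, -7, -5) = -7
MIN at R0 wants the lowest of {A=-4, B=-7, C=-5}, so chooses B.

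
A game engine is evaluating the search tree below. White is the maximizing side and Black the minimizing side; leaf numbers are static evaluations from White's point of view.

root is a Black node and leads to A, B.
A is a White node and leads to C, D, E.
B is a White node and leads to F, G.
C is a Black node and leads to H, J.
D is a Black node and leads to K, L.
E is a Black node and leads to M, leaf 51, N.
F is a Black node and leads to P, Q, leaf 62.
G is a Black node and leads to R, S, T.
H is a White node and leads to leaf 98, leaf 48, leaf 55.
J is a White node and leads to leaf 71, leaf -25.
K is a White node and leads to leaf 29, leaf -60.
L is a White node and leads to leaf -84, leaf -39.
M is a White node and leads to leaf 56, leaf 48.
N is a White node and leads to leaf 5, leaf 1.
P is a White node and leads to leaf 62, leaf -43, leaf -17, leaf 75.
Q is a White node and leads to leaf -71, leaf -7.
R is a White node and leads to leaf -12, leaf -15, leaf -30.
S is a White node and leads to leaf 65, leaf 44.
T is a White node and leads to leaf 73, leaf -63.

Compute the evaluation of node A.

71

H (White): max(98, 48, 55) = 98
J (White): max(71, -25) = 71
C (Black): min(98, 71) = 71
K (White): max(29, -60) = 29
L (White): max(-84, -39) = -39
D (Black): min(29, -39) = -39
M (White): max(56, 48) = 56
N (White): max(5, 1) = 5
E (Black): min(56, 51, 5) = 5
A (White): max(71, -39, 5) = 71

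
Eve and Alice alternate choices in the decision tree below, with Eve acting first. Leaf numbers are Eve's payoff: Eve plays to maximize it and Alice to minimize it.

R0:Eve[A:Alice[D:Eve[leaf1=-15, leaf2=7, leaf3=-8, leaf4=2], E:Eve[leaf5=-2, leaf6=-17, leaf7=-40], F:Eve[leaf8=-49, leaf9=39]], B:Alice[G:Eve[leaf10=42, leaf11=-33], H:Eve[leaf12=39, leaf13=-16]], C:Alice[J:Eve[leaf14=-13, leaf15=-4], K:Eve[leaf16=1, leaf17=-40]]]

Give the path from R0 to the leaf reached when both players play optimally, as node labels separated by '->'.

R0 -> B -> H -> leaf12

D (Eve): max(-15, 7, -8, 2) = 7
E (Eve): max(-2, -17, -40) = -2
F (Eve): max(-49, 39) = 39
A (Alice): min(7, -2, 39) = -2
G (Eve): max(42, -33) = 42
H (Eve): max(39, -16) = 39
B (Alice): min(42, 39) = 39
J (Eve): max(-13, -4) = -4
K (Eve): max(1, -40) = 1
C (Alice): min(-4, 1) = -4
R0 (Eve): max(-2, 39, -4) = 39
At R0, Eve picks B (highest: 39).
At B, Alice picks H (lowest: 39).
At H, Eve picks leaf12 (highest: 39).
Terminal value 39.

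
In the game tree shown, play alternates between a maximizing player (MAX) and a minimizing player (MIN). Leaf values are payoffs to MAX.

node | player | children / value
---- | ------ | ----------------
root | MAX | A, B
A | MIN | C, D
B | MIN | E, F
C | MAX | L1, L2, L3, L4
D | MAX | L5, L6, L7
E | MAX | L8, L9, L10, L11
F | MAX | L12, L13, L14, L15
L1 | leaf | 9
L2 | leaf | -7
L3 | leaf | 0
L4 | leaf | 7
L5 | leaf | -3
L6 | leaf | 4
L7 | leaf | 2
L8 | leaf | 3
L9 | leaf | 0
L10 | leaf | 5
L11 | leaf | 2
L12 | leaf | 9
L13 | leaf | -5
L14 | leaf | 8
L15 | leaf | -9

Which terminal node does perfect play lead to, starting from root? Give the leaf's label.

L10

C (MAX): max(9, -7, 0, 7) = 9
D (MAX): max(-3, 4, 2) = 4
A (MIN): min(9, 4) = 4
E (MAX): max(3, 0, 5, 2) = 5
F (MAX): max(9, -5, 8, -9) = 9
B (MIN): min(5, 9) = 5
root (MAX): max(4, 5) = 5
At root, MAX picks B (highest: 5).
At B, MIN picks E (lowest: 5).
At E, MAX picks L10 (highest: 5).
Terminal value 5.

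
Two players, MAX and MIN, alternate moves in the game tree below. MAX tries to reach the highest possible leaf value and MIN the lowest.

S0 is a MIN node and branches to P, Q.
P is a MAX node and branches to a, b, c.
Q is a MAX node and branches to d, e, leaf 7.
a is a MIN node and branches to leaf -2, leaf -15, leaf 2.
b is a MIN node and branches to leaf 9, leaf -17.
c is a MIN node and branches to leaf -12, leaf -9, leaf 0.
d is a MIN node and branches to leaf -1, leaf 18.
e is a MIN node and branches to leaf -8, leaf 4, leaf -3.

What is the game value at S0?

a (MIN): min(-2, -15, 2) = -15
b (MIN): min(9, -17) = -17
c (MIN): min(-12, -9, 0) = -12
P (MAX): max(-15, -17, -12) = -12
d (MIN): min(-1, 18) = -1
e (MIN): min(-8, 4, -3) = -8
Q (MAX): max(-1, -8, 7) = 7
S0 (MIN): min(-12, 7) = -12

-12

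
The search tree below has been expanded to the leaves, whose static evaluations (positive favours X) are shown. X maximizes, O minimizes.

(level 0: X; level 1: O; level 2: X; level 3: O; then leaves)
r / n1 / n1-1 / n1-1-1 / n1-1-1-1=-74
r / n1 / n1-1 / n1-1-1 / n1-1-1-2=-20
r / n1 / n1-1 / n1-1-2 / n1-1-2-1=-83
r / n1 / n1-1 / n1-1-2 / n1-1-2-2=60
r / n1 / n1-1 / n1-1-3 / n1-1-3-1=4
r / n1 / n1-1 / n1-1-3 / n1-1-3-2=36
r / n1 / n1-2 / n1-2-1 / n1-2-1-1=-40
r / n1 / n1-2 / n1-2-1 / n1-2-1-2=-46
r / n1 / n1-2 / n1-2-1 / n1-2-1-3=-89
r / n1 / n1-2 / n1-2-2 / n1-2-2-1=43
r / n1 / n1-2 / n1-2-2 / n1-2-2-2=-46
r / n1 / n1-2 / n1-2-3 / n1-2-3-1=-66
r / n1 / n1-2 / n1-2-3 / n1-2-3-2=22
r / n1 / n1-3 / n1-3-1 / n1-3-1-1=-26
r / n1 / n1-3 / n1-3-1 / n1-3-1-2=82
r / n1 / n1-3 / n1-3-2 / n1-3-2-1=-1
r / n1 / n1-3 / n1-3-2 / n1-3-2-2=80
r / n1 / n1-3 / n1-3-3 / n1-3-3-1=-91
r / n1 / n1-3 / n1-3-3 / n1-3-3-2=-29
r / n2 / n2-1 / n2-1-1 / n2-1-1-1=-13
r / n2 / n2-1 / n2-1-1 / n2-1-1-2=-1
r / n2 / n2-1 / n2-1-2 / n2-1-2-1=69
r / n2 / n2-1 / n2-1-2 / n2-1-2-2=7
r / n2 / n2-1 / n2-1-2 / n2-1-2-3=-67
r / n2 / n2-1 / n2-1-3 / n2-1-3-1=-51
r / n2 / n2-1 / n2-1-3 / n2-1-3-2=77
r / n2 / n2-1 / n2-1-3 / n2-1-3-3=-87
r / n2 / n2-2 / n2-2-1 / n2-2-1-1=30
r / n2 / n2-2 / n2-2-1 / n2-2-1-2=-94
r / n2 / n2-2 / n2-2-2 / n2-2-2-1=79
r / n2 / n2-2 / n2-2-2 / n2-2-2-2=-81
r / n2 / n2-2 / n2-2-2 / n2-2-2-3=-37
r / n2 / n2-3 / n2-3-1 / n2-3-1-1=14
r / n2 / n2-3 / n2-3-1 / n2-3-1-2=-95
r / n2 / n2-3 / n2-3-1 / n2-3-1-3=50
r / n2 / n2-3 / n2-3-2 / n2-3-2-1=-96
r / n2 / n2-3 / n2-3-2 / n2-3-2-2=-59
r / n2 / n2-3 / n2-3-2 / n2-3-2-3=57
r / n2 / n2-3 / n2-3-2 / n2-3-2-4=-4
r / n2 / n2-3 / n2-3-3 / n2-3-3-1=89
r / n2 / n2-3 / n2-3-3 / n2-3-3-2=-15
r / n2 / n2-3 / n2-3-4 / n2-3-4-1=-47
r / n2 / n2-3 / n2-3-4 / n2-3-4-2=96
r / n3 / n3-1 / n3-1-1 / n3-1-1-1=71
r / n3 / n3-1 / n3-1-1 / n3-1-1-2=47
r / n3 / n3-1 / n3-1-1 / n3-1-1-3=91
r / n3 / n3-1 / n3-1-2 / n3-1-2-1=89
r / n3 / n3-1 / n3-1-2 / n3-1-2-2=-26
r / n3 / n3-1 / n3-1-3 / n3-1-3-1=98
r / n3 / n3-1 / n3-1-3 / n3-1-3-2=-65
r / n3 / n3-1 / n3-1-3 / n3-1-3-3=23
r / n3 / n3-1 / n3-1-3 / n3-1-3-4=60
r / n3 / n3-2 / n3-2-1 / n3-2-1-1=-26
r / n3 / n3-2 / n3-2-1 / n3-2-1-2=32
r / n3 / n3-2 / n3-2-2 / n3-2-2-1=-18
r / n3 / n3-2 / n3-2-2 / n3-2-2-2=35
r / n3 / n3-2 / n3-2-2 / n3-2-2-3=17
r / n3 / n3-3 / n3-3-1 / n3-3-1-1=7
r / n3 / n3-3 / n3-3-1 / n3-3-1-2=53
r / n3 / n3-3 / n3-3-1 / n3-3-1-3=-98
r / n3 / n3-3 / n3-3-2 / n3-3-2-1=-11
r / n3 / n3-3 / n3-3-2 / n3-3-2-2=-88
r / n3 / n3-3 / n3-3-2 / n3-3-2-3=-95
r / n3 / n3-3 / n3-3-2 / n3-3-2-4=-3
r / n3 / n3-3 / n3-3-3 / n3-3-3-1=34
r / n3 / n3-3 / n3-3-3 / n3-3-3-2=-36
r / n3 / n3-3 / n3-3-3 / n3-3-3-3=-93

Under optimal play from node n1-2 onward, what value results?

n1-2-1 (O): min(-40, -46, -89) = -89
n1-2-2 (O): min(43, -46) = -46
n1-2-3 (O): min(-66, 22) = -66
n1-2 (X): max(-89, -46, -66) = -46

-46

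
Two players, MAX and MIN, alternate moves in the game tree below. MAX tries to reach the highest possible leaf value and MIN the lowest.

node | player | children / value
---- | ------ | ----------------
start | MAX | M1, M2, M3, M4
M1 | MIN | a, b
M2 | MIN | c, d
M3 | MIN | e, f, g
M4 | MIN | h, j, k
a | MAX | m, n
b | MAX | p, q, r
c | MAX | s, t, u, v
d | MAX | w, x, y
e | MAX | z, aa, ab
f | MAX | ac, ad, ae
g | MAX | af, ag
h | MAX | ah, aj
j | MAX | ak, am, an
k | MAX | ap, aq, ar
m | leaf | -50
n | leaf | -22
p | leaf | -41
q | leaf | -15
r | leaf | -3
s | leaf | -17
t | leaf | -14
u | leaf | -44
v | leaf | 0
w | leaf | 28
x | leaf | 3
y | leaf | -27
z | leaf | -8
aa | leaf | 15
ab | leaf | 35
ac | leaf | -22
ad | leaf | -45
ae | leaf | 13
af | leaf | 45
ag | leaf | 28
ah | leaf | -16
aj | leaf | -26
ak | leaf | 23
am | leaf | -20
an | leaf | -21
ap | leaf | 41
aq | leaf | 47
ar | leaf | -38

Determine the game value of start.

a (MAX): max(-50, -22) = -22
b (MAX): max(-41, -15, -3) = -3
M1 (MIN): min(-22, -3) = -22
c (MAX): max(-17, -14, -44, 0) = 0
d (MAX): max(28, 3, -27) = 28
M2 (MIN): min(0, 28) = 0
e (MAX): max(-8, 15, 35) = 35
f (MAX): max(-22, -45, 13) = 13
g (MAX): max(45, 28) = 45
M3 (MIN): min(35, 13, 45) = 13
h (MAX): max(-16, -26) = -16
j (MAX): max(23, -20, -21) = 23
k (MAX): max(41, 47, -38) = 47
M4 (MIN): min(-16, 23, 47) = -16
start (MAX): max(-22, 0, 13, -16) = 13

13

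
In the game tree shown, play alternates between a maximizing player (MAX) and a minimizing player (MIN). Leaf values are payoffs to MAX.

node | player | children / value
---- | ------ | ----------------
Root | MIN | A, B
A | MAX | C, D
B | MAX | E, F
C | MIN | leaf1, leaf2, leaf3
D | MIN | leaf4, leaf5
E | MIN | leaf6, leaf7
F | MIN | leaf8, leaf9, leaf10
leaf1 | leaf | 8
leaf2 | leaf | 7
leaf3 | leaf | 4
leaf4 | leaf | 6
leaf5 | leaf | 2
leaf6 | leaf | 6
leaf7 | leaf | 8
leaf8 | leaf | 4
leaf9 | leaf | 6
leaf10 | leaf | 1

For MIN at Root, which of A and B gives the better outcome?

A

C (MIN): min(8, 7, 4) = 4
D (MIN): min(6, 2) = 2
A (MAX): max(4, 2) = 4
E (MIN): min(6, 8) = 6
F (MIN): min(4, 6, 1) = 1
B (MAX): max(6, 1) = 6
MIN prefers the lower value; A=4, B=6. A is better since 4 < 6.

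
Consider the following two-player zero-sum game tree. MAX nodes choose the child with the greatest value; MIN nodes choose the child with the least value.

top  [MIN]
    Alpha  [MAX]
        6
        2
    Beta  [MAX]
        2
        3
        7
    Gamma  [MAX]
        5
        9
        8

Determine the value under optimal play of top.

6

Alpha (MAX): max(6, 2) = 6
Beta (MAX): max(2, 3, 7) = 7
Gamma (MAX): max(5, 9, 8) = 9
top (MIN): min(6, 7, 9) = 6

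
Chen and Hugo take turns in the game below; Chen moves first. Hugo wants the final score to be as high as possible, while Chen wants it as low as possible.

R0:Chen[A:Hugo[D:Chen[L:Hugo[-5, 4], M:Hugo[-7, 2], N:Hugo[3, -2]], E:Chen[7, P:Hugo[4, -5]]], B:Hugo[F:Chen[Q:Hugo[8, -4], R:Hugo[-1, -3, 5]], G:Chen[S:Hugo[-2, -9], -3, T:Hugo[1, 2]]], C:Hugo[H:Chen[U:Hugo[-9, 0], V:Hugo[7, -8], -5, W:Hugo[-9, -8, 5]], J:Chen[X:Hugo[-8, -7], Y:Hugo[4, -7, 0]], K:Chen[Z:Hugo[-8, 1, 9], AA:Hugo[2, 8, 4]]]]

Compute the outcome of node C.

8

U (Hugo): max(-9, 0) = 0
V (Hugo): max(7, -8) = 7
W (Hugo): max(-9, -8, 5) = 5
H (Chen): min(0, 7, -5, 5) = -5
X (Hugo): max(-8, -7) = -7
Y (Hugo): max(4, -7, 0) = 4
J (Chen): min(-7, 4) = -7
Z (Hugo): max(-8, 1, 9) = 9
AA (Hugo): max(2, 8, 4) = 8
K (Chen): min(9, 8) = 8
C (Hugo): max(-5, -7, 8) = 8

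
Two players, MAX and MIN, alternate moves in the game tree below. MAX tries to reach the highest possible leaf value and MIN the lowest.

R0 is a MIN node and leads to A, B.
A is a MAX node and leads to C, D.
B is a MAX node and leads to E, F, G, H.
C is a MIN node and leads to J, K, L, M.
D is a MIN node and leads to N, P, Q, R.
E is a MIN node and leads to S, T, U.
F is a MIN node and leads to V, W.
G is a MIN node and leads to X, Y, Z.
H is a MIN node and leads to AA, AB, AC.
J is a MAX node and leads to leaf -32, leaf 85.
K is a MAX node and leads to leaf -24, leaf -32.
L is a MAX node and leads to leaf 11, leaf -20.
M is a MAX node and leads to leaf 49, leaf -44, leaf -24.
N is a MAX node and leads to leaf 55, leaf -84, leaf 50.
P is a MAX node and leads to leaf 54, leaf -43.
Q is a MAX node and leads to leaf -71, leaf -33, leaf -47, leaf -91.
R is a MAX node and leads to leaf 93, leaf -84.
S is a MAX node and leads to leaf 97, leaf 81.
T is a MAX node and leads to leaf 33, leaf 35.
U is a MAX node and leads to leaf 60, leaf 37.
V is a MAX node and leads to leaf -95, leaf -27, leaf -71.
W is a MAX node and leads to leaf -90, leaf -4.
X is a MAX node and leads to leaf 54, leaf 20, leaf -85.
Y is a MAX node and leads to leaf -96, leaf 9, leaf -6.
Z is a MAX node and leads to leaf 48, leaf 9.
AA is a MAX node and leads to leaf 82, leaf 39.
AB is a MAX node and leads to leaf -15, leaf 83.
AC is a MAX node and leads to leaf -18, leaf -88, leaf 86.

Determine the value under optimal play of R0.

J (MAX): max(-32, 85) = 85
K (MAX): max(-24, -32) = -24
L (MAX): max(11, -20) = 11
M (MAX): max(49, -44, -24) = 49
C (MIN): min(85, -24, 11, 49) = -24
N (MAX): max(55, -84, 50) = 55
P (MAX): max(54, -43) = 54
Q (MAX): max(-71, -33, -47, -91) = -33
R (MAX): max(93, -84) = 93
D (MIN): min(55, 54, -33, 93) = -33
A (MAX): max(-24, -33) = -24
S (MAX): max(97, 81) = 97
T (MAX): max(33, 35) = 35
U (MAX): max(60, 37) = 60
E (MIN): min(97, 35, 60) = 35
V (MAX): max(-95, -27, -71) = -27
W (MAX): max(-90, -4) = -4
F (MIN): min(-27, -4) = -27
X (MAX): max(54, 20, -85) = 54
Y (MAX): max(-96, 9, -6) = 9
Z (MAX): max(48, 9) = 48
G (MIN): min(54, 9, 48) = 9
AA (MAX): max(82, 39) = 82
AB (MAX): max(-15, 83) = 83
AC (MAX): max(-18, -88, 86) = 86
H (MIN): min(82, 83, 86) = 82
B (MAX): max(35, -27, 9, 82) = 82
R0 (MIN): min(-24, 82) = -24

-24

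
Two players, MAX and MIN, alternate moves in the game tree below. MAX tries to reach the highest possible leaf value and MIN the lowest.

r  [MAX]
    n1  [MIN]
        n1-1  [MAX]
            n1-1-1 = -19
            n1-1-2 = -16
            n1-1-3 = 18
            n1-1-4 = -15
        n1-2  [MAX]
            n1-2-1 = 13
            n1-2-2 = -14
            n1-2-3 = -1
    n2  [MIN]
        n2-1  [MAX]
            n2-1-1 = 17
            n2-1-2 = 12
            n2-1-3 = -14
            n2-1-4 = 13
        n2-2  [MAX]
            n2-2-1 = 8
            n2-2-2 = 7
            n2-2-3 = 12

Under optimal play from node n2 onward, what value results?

12

n2-1 (MAX): max(17, 12, -14, 13) = 17
n2-2 (MAX): max(8, 7, 12) = 12
n2 (MIN): min(17, 12) = 12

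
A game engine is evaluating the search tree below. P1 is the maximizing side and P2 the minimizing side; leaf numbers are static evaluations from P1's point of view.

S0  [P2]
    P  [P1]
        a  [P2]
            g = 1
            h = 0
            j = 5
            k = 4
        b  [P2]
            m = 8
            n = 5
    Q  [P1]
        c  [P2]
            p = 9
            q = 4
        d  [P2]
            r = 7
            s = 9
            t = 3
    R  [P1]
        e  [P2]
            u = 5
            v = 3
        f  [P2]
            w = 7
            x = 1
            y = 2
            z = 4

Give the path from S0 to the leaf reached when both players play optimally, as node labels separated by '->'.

S0 -> R -> e -> v

a (P2): min(1, 0, 5, 4) = 0
b (P2): min(8, 5) = 5
P (P1): max(0, 5) = 5
c (P2): min(9, 4) = 4
d (P2): min(7, 9, 3) = 3
Q (P1): max(4, 3) = 4
e (P2): min(5, 3) = 3
f (P2): min(7, 1, 2, 4) = 1
R (P1): max(3, 1) = 3
S0 (P2): min(5, 4, 3) = 3
At S0, P2 picks R (lowest: 3).
At R, P1 picks e (highest: 3).
At e, P2 picks v (lowest: 3).
Terminal value 3.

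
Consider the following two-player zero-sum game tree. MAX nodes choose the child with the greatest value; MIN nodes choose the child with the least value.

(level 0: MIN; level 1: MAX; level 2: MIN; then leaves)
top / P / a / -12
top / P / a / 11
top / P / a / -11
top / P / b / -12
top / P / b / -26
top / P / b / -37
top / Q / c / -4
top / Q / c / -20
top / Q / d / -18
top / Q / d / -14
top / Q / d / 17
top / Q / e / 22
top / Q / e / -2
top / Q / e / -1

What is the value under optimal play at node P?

-12

a (MIN): min(-12, 11, -11) = -12
b (MIN): min(-12, -26, -37) = -37
P (MAX): max(-12, -37) = -12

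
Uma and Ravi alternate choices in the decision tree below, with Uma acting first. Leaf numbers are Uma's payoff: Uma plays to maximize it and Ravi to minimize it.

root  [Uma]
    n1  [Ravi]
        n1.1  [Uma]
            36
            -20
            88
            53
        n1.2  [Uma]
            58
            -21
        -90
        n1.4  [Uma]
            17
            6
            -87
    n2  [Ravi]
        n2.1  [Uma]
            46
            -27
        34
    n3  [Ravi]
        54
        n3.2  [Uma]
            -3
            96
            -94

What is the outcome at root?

54

n1.1 (Uma): max(36, -20, 88, 53) = 88
n1.2 (Uma): max(58, -21) = 58
n1.4 (Uma): max(17, 6, -87) = 17
n1 (Ravi): min(88, 58, -90, 17) = -90
n2.1 (Uma): max(46, -27) = 46
n2 (Ravi): min(46, 34) = 34
n3.2 (Uma): max(-3, 96, -94) = 96
n3 (Ravi): min(54, 96) = 54
root (Uma): max(-90, 34, 54) = 54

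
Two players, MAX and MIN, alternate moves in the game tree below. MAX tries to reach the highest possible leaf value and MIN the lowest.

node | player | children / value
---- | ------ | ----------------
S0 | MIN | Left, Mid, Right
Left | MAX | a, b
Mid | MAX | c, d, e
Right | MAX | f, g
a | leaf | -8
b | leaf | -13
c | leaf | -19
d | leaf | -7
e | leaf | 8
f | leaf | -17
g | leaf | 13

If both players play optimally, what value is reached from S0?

Left (MAX): max(-8, -13) = -8
Mid (MAX): max(-19, -7, 8) = 8
Right (MAX): max(-17, 13) = 13
S0 (MIN): min(-8, 8, 13) = -8

-8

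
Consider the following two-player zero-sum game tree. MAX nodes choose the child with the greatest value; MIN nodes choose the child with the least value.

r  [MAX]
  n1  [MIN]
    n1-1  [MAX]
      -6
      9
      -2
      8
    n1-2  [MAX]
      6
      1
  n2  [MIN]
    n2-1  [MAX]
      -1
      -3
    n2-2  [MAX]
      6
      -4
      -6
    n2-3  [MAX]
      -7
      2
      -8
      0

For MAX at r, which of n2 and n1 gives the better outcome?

n1

n2-1 (MAX): max(-1, -3) = -1
n2-2 (MAX): max(6, -4, -6) = 6
n2-3 (MAX): max(-7, 2, -8, 0) = 2
n2 (MIN): min(-1, 6, 2) = -1
n1-1 (MAX): max(-6, 9, -2, 8) = 9
n1-2 (MAX): max(6, 1) = 6
n1 (MIN): min(9, 6) = 6
MAX prefers the higher value; n2=-1, n1=6. n1 is better since 6 > -1.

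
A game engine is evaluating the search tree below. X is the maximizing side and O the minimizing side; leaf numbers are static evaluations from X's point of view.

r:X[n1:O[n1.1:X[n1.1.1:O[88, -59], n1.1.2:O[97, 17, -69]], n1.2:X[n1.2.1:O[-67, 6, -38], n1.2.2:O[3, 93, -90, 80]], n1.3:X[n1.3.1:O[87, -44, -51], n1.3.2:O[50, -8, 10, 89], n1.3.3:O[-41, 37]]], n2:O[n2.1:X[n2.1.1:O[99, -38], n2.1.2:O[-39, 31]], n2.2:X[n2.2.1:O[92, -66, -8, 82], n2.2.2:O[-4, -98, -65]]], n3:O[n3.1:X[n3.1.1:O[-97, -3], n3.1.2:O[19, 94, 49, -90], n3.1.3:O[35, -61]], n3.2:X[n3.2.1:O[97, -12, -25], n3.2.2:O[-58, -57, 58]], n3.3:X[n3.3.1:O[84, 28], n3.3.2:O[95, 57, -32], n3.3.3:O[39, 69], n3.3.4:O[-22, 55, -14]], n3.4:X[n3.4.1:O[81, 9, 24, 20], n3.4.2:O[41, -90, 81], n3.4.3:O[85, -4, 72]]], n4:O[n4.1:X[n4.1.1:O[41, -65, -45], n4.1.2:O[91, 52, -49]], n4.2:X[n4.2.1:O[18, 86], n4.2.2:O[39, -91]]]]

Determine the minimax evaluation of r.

n1.1.1 (O): min(88, -59) = -59
n1.1.2 (O): min(97, 17, -69) = -69
n1.1 (X): max(-59, -69) = -59
n1.2.1 (O): min(-67, 6, -38) = -67
n1.2.2 (O): min(3, 93, -90, 80) = -90
n1.2 (X): max(-67, -90) = -67
n1.3.1 (O): min(87, -44, -51) = -51
n1.3.2 (O): min(50, -8, 10, 89) = -8
n1.3.3 (O): min(-41, 37) = -41
n1.3 (X): max(-51, -8, -41) = -8
n1 (O): min(-59, -67, -8) = -67
n2.1.1 (O): min(99, -38) = -38
n2.1.2 (O): min(-39, 31) = -39
n2.1 (X): max(-38, -39) = -38
n2.2.1 (O): min(92, -66, -8, 82) = -66
n2.2.2 (O): min(-4, -98, -65) = -98
n2.2 (X): max(-66, -98) = -66
n2 (O): min(-38, -66) = -66
n3.1.1 (O): min(-97, -3) = -97
n3.1.2 (O): min(19, 94, 49, -90) = -90
n3.1.3 (O): min(35, -61) = -61
n3.1 (X): max(-97, -90, -61) = -61
n3.2.1 (O): min(97, -12, -25) = -25
n3.2.2 (O): min(-58, -57, 58) = -58
n3.2 (X): max(-25, -58) = -25
n3.3.1 (O): min(84, 28) = 28
n3.3.2 (O): min(95, 57, -32) = -32
n3.3.3 (O): min(39, 69) = 39
n3.3.4 (O): min(-22, 55, -14) = -22
n3.3 (X): max(28, -32, 39, -22) = 39
n3.4.1 (O): min(81, 9, 24, 20) = 9
n3.4.2 (O): min(41, -90, 81) = -90
n3.4.3 (O): min(85, -4, 72) = -4
n3.4 (X): max(9, -90, -4) = 9
n3 (O): min(-61, -25, 39, 9) = -61
n4.1.1 (O): min(41, -65, -45) = -65
n4.1.2 (O): min(91, 52, -49) = -49
n4.1 (X): max(-65, -49) = -49
n4.2.1 (O): min(18, 86) = 18
n4.2.2 (O): min(39, -91) = -91
n4.2 (X): max(18, -91) = 18
n4 (O): min(-49, 18) = -49
r (X): max(-67, -66, -61, -49) = -49

-49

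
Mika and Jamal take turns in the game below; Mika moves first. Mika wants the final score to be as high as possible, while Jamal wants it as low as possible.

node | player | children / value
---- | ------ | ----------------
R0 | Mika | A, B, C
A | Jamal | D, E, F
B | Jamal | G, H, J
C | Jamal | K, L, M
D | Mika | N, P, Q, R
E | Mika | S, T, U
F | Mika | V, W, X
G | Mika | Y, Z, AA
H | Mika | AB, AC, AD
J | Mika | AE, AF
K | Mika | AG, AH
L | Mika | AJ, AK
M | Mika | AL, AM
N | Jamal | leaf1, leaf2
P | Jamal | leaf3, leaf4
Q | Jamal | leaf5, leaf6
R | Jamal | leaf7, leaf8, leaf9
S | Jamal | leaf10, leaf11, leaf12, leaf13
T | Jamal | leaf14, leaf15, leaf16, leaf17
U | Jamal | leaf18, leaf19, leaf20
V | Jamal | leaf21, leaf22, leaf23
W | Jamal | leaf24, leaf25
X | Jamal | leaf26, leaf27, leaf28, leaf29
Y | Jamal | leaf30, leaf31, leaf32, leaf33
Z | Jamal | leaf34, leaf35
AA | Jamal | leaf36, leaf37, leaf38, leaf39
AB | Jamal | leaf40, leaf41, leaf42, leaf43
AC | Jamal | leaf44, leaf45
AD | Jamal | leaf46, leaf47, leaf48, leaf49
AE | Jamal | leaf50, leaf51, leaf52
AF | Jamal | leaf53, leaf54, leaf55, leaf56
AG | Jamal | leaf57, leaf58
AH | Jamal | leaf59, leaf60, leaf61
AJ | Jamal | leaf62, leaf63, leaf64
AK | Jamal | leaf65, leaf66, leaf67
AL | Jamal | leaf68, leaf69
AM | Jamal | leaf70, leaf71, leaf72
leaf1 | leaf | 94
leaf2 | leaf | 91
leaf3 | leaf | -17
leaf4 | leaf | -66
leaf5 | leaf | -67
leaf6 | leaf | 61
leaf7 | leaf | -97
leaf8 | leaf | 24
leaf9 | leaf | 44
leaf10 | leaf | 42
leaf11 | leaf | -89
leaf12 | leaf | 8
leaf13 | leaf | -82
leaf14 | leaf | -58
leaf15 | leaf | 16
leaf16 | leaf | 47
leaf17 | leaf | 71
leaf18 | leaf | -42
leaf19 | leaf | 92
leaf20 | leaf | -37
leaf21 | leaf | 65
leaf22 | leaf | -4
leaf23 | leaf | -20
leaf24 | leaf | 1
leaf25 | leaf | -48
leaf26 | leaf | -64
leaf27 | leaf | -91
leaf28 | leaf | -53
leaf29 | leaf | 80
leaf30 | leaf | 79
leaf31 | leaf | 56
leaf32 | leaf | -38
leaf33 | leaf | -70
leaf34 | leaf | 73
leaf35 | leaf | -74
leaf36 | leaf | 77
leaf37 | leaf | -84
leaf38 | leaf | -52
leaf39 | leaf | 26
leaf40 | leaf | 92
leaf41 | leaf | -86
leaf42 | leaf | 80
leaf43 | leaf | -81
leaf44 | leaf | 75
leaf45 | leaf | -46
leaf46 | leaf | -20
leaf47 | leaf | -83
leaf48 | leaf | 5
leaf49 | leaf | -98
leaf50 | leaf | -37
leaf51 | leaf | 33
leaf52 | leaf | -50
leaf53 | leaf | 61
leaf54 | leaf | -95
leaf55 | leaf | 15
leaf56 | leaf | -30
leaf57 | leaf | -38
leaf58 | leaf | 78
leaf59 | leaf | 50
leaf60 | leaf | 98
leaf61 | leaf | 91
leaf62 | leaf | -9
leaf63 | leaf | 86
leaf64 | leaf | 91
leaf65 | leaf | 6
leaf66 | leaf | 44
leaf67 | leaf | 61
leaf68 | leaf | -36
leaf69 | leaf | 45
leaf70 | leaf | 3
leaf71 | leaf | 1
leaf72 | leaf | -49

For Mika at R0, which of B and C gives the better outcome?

Y (Jamal): min(79, 56, -38, -70) = -70
Z (Jamal): min(73, -74) = -74
AA (Jamal): min(77, -84, -52, 26) = -84
G (Mika): max(-70, -74, -84) = -70
AB (Jamal): min(92, -86, 80, -81) = -86
AC (Jamal): min(75, -46) = -46
AD (Jamal): min(-20, -83, 5, -98) = -98
H (Mika): max(-86, -46, -98) = -46
AE (Jamal): min(-37, 33, -50) = -50
AF (Jamal): min(61, -95, 15, -30) = -95
J (Mika): max(-50, -95) = -50
B (Jamal): min(-70, -46, -50) = -70
AG (Jamal): min(-38, 78) = -38
AH (Jamal): min(50, 98, 91) = 50
K (Mika): max(-38, 50) = 50
AJ (Jamal): min(-9, 86, 91) = -9
AK (Jamal): min(6, 44, 61) = 6
L (Mika): max(-9, 6) = 6
AL (Jamal): min(-36, 45) = -36
AM (Jamal): min(3, 1, -49) = -49
M (Mika): max(-36, -49) = -36
C (Jamal): min(50, 6, -36) = -36
Mika prefers the higher value; B=-70, C=-36. C is better since -36 > -70.

C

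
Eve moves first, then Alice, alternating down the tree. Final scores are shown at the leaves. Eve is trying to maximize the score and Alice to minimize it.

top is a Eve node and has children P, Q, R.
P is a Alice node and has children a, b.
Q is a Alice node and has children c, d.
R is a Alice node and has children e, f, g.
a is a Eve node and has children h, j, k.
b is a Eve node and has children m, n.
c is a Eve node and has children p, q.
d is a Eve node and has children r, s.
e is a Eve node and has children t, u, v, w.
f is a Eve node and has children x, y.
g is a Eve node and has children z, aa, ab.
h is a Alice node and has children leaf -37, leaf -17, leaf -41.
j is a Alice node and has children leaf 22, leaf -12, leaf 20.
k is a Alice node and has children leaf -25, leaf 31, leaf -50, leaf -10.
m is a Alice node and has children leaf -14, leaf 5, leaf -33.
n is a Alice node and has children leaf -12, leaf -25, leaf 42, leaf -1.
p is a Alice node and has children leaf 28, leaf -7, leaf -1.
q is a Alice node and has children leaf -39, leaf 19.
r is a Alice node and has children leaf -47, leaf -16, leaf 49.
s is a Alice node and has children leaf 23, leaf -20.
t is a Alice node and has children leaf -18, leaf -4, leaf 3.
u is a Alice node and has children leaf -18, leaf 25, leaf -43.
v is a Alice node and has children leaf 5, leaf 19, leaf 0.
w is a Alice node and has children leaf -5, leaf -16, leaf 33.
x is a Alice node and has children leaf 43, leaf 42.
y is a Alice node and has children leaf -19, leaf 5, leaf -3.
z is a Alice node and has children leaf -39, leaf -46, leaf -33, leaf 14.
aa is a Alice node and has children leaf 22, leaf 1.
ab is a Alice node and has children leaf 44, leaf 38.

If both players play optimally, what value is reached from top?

0

h (Alice): min(-37, -17, -41) = -41
j (Alice): min(22, -12, 20) = -12
k (Alice): min(-25, 31, -50, -10) = -50
a (Eve): max(-41, -12, -50) = -12
m (Alice): min(-14, 5, -33) = -33
n (Alice): min(-12, -25, 42, -1) = -25
b (Eve): max(-33, -25) = -25
P (Alice): min(-12, -25) = -25
p (Alice): min(28, -7, -1) = -7
q (Alice): min(-39, 19) = -39
c (Eve): max(-7, -39) = -7
r (Alice): min(-47, -16, 49) = -47
s (Alice): min(23, -20) = -20
d (Eve): max(-47, -20) = -20
Q (Alice): min(-7, -20) = -20
t (Alice): min(-18, -4, 3) = -18
u (Alice): min(-18, 25, -43) = -43
v (Alice): min(5, 19, 0) = 0
w (Alice): min(-5, -16, 33) = -16
e (Eve): max(-18, -43, 0, -16) = 0
x (Alice): min(43, 42) = 42
y (Alice): min(-19, 5, -3) = -19
f (Eve): max(42, -19) = 42
z (Alice): min(-39, -46, -33, 14) = -46
aa (Alice): min(22, 1) = 1
ab (Alice): min(44, 38) = 38
g (Eve): max(-46, 1, 38) = 38
R (Alice): min(0, 42, 38) = 0
top (Eve): max(-25, -20, 0) = 0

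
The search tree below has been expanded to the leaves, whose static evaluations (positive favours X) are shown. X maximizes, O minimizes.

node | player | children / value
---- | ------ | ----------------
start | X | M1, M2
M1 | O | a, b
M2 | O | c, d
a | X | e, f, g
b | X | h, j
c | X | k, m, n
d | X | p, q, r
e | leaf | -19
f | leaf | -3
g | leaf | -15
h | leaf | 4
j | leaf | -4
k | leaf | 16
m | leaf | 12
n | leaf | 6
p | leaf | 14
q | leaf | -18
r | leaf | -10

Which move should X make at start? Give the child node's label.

a (X): max(-19, -3, -15) = -3
b (X): max(4, -4) = 4
M1 (O): min(-3, 4) = -3
c (X): max(16, 12, 6) = 16
d (X): max(14, -18, -10) = 14
M2 (O): min(16, 14) = 14
start (X): max(-3, 14) = 14
X at start wants the highest of {M1=-3, M2=14}, so chooses M2.

M2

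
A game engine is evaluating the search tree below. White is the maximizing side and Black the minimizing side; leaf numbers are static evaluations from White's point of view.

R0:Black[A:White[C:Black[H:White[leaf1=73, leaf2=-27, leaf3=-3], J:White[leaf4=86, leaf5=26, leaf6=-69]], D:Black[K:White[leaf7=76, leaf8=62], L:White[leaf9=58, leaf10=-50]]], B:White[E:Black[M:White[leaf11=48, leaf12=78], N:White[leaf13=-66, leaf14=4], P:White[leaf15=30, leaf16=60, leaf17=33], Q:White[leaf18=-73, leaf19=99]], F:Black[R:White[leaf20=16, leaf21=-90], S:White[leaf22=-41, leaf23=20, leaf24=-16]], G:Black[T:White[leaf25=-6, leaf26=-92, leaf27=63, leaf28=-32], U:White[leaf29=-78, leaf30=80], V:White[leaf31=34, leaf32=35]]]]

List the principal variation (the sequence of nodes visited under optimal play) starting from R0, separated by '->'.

H (White): max(73, -27, -3) = 73
J (White): max(86, 26, -69) = 86
C (Black): min(73, 86) = 73
K (White): max(76, 62) = 76
L (White): max(58, -50) = 58
D (Black): min(76, 58) = 58
A (White): max(73, 58) = 73
M (White): max(48, 78) = 78
N (White): max(-66, 4) = 4
P (White): max(30, 60, 33) = 60
Q (White): max(-73, 99) = 99
E (Black): min(78, 4, 60, 99) = 4
R (White): max(16, -90) = 16
S (White): max(-41, 20, -16) = 20
F (Black): min(16, 20) = 16
T (White): max(-6, -92, 63, -32) = 63
U (White): max(-78, 80) = 80
V (White): max(34, 35) = 35
G (Black): min(63, 80, 35) = 35
B (White): max(4, 16, 35) = 35
R0 (Black): min(73, 35) = 35
At R0, Black picks B (lowest: 35).
At B, White picks G (highest: 35).
At G, Black picks V (lowest: 35).
At V, White picks leaf32 (highest: 35).
Terminal value 35.

R0 -> B -> G -> V -> leaf32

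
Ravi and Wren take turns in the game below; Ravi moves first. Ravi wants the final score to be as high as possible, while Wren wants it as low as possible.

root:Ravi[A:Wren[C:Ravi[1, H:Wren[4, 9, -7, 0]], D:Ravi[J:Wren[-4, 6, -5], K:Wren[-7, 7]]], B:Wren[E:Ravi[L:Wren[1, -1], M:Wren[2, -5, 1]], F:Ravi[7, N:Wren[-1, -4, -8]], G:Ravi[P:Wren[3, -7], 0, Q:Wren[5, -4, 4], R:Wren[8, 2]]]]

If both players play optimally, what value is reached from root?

H (Wren): min(4, 9, -7, 0) = -7
C (Ravi): max(1, -7) = 1
J (Wren): min(-4, 6, -5) = -5
K (Wren): min(-7, 7) = -7
D (Ravi): max(-5, -7) = -5
A (Wren): min(1, -5) = -5
L (Wren): min(1, -1) = -1
M (Wren): min(2, -5, 1) = -5
E (Ravi): max(-1, -5) = -1
N (Wren): min(-1, -4, -8) = -8
F (Ravi): max(7, -8) = 7
P (Wren): min(3, -7) = -7
Q (Wren): min(5, -4, 4) = -4
R (Wren): min(8, 2) = 2
G (Ravi): max(-7, 0, -4, 2) = 2
B (Wren): min(-1, 7, 2) = -1
root (Ravi): max(-5, -1) = -1

-1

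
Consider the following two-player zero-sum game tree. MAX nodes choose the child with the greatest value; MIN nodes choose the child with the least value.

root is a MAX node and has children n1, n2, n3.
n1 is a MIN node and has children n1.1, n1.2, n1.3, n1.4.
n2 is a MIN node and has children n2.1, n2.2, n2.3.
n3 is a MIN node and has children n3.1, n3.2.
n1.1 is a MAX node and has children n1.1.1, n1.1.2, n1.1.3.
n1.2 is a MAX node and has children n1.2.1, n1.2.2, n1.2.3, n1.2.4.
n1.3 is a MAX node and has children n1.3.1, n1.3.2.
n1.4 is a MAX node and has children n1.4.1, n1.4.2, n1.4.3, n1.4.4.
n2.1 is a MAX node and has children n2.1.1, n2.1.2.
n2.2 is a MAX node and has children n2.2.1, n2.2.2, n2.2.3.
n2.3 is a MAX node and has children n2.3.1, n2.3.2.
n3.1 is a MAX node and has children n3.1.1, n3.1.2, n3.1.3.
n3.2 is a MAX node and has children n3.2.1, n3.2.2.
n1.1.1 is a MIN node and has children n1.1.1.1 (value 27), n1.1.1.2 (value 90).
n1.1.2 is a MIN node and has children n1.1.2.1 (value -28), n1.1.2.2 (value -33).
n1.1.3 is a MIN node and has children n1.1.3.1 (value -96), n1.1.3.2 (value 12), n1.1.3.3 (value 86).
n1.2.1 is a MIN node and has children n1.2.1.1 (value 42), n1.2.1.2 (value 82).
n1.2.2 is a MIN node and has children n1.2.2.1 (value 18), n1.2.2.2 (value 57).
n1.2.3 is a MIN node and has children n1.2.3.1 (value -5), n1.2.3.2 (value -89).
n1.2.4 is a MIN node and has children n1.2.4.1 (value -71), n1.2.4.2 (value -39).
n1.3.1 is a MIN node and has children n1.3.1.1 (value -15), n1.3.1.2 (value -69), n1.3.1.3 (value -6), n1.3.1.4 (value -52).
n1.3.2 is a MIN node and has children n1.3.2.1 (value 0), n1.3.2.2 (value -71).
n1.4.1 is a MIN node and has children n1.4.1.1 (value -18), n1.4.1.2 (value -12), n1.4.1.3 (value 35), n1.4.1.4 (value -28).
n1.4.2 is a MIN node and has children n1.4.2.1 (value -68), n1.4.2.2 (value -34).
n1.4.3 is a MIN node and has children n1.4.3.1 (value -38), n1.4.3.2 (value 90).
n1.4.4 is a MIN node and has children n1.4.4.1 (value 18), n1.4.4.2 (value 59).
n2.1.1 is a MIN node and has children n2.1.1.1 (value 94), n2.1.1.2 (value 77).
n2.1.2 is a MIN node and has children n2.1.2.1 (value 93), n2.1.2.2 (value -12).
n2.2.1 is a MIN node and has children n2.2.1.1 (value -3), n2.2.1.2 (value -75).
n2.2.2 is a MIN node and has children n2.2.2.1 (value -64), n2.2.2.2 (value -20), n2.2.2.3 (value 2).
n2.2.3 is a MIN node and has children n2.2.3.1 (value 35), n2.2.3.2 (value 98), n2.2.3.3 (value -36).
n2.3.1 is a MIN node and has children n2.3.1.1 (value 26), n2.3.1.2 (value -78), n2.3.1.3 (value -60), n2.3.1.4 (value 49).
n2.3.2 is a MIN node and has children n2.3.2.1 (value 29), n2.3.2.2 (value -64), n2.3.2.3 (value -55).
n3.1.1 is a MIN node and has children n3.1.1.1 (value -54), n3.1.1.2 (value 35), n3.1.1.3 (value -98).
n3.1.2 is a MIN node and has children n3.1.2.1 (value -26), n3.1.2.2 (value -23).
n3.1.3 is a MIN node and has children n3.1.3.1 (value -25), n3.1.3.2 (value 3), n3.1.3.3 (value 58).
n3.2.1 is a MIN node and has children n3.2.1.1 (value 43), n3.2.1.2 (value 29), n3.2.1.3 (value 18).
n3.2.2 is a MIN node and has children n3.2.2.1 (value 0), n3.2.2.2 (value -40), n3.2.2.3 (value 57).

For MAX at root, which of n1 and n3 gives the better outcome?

n1.1.1 (MIN): min(27, 90) = 27
n1.1.2 (MIN): min(-28, -33) = -33
n1.1.3 (MIN): min(-96, 12, 86) = -96
n1.1 (MAX): max(27, -33, -96) = 27
n1.2.1 (MIN): min(42, 82) = 42
n1.2.2 (MIN): min(18, 57) = 18
n1.2.3 (MIN): min(-5, -89) = -89
n1.2.4 (MIN): min(-71, -39) = -71
n1.2 (MAX): max(42, 18, -89, -71) = 42
n1.3.1 (MIN): min(-15, -69, -6, -52) = -69
n1.3.2 (MIN): min(0, -71) = -71
n1.3 (MAX): max(-69, -71) = -69
n1.4.1 (MIN): min(-18, -12, 35, -28) = -28
n1.4.2 (MIN): min(-68, -34) = -68
n1.4.3 (MIN): min(-38, 90) = -38
n1.4.4 (MIN): min(18, 59) = 18
n1.4 (MAX): max(-28, -68, -38, 18) = 18
n1 (MIN): min(27, 42, -69, 18) = -69
n3.1.1 (MIN): min(-54, 35, -98) = -98
n3.1.2 (MIN): min(-26, -23) = -26
n3.1.3 (MIN): min(-25, 3, 58) = -25
n3.1 (MAX): max(-98, -26, -25) = -25
n3.2.1 (MIN): min(43, 29, 18) = 18
n3.2.2 (MIN): min(0, -40, 57) = -40
n3.2 (MAX): max(18, -40) = 18
n3 (MIN): min(-25, 18) = -25
MAX prefers the higher value; n1=-69, n3=-25. n3 is better since -25 > -69.

n3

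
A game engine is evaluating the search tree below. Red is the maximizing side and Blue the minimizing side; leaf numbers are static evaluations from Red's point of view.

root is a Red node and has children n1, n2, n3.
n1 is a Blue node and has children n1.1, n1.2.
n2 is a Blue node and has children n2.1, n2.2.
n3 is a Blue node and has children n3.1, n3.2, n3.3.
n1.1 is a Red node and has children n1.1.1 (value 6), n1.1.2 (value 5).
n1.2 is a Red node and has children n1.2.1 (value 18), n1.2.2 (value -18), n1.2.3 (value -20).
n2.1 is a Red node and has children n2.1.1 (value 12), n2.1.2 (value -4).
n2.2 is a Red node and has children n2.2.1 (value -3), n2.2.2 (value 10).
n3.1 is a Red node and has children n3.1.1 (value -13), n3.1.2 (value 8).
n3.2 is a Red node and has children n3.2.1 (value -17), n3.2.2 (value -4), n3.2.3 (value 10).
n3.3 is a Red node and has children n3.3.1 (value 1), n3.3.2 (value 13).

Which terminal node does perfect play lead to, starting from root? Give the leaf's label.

n1.1 (Red): max(6, 5) = 6
n1.2 (Red): max(18, -18, -20) = 18
n1 (Blue): min(6, 18) = 6
n2.1 (Red): max(12, -4) = 12
n2.2 (Red): max(-3, 10) = 10
n2 (Blue): min(12, 10) = 10
n3.1 (Red): max(-13, 8) = 8
n3.2 (Red): max(-17, -4, 10) = 10
n3.3 (Red): max(1, 13) = 13
n3 (Blue): min(8, 10, 13) = 8
root (Red): max(6, 10, 8) = 10
At root, Red picks n2 (highest: 10).
At n2, Blue picks n2.2 (lowest: 10).
At n2.2, Red picks n2.2.2 (highest: 10).
Terminal value 10.

n2.2.2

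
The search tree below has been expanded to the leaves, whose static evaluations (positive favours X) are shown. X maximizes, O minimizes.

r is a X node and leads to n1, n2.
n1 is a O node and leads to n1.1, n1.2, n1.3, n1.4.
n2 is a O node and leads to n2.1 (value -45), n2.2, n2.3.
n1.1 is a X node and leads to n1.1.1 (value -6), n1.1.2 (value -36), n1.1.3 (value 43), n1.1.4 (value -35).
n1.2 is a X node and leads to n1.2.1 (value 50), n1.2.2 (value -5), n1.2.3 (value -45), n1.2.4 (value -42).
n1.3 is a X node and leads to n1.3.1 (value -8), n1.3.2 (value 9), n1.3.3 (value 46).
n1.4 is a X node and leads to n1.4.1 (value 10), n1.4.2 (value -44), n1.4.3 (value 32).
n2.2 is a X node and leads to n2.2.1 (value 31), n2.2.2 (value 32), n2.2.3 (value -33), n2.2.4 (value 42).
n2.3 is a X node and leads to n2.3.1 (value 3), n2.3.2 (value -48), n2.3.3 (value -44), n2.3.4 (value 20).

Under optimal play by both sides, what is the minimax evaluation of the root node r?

n1.1 (X): max(-6, -36, 43, -35) = 43
n1.2 (X): max(50, -5, -45, -42) = 50
n1.3 (X): max(-8, 9, 46) = 46
n1.4 (X): max(10, -44, 32) = 32
n1 (O): min(43, 50, 46, 32) = 32
n2.2 (X): max(31, 32, -33, 42) = 42
n2.3 (X): max(3, -48, -44, 20) = 20
n2 (O): min(-45, 42, 20) = -45
r (X): max(32, -45) = 32

32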